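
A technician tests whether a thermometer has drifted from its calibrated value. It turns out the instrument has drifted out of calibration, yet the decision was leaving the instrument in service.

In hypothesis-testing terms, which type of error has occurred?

The null hypothesis here is that the instrument is correctly calibrated.
'Leaving the instrument in service' corresponds to failing to reject H₀.
H₀ was not rejected but H₀ is false — a Type II error (false negative).

Type II error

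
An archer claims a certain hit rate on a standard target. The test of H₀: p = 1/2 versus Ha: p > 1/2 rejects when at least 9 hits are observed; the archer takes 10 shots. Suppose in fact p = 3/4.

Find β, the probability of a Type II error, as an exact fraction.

792697/1048576

A Type II error is failing to reject when Ha holds: with p = 3/4, β = P(Y ≤ 8).
Summing C(10,j)·(3/4)^j·(1/4)^{10-j} for j = 0..8 gives 792697/1048576.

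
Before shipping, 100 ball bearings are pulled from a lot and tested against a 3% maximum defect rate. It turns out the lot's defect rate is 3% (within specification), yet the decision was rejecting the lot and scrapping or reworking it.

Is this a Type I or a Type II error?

The null hypothesis here is that the lot's defect rate is 3% (within specification).
'Rejecting the lot and scrapping or reworking it' corresponds to rejecting H₀.
H₀ was rejected but H₀ is true — a Type I error (false positive).

Type I error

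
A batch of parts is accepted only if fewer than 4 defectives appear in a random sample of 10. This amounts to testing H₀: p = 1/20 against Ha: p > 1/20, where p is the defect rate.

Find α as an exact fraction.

α = P(reject H₀ | H₀ true) = P(X ≥ 4 | p = 1/20), X ~ Binomial(10, 1/20).
Via the complement, α = 1 − Σ_{j=0}^{3} C(10,j)(1/20)^j(19/20)^{10-j} = 2632954721/2560000000000.

2632954721/2560000000000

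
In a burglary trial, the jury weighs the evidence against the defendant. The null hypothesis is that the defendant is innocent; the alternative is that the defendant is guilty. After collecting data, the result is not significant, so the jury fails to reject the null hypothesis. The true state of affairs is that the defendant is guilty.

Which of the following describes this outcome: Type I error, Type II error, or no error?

H₀ was not rejected, but H₀ is actually false.
Failing to reject a false null hypothesis is a Type II error (false negative).

Type II error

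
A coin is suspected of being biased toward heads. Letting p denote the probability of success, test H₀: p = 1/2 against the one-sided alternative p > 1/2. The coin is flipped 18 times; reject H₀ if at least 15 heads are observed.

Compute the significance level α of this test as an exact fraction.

247/65536

The Type I error probability is α = P(X ≥ 15) computed under H₀, where X ~ Binomial(18, 1/2).
That's C(18,15) + C(18,16) + C(18,17) + C(18,18) over 2^18, i.e. (816 + 153 + 18 + 1)/262144 = 988/262144 = 247/65536.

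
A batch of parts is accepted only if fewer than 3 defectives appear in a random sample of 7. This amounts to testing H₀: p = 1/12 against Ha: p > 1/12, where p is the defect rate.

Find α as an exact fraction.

187213/11943936

Under H₀, Y ~ Binomial(7, 1/12); the Type I error rate is P(Y ≥ 3).
Computing the lower-tail complement: 1 − 11756723/11943936 = 187213/11943936.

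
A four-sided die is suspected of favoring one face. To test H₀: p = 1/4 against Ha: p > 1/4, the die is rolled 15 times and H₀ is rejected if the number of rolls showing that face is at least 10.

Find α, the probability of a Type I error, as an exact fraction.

426785/536870912

α = P(reject H₀ | H₀ true) = P(X ≥ 10 | p = 1/4), with X ~ Binomial(15, 1/4).
P(X ≥ 10) = Σ_{j=10}^{15} C(15,j)·(1/4)^j·(3/4)^{15-j} = 426785/536870912.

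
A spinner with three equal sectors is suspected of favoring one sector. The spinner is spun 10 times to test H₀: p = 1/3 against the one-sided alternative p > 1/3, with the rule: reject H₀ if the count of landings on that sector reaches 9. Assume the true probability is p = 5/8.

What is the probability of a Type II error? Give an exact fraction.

Under the alternative p = 5/8, X ~ Binomial(10, 5/8); β is the probability the test does not reject, P(X < 9).
Adding the binomial probabilities P(X=0)+…+P(X=8) at p = 5/8 gives 1005382449/1073741824.

1005382449/1073741824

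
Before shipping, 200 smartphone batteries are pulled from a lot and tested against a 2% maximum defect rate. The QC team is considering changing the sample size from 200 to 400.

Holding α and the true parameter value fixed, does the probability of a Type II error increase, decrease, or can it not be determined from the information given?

More data shrinks sampling variability; the test statistic under Ha concentrates further from the null value, making rejection more likely.

It decreases.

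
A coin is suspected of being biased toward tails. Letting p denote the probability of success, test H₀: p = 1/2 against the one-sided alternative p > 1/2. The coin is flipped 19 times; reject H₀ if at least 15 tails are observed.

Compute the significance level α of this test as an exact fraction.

α = P(reject H₀ | H₀ true) = P(Y ≥ 15 | p = 1/2), with Y ~ Binomial(19, 1/2).
Summing the upper tail: (3876 + 969 + 171 + 19 + 1) / 2^19 = 5036/524288 = 1259/131072.

1259/131072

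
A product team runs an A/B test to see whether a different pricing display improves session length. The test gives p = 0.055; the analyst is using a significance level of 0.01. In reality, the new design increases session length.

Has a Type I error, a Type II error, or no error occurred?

Type II error

The conventional null hypothesis is that the new design has no effect on session length.
Since p = 0.055 ≥ α = 0.01, H₀ is not rejected.
H₀ is false (actually the new design increases session length).
Failing to reject a false H₀ is a Type II error.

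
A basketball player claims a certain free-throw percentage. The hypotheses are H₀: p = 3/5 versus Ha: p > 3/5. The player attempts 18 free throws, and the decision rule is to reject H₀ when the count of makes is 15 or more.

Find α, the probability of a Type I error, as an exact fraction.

25010144901/762939453125

α = P(reject H₀ | H₀ true) = P(X ≥ 15 | p = 3/5), with X ~ Binomial(18, 3/5).
P(X ≥ 15) = Σ_{j=15}^{18} C(18,j)·(3/5)^j·(2/5)^{18-j} = 25010144901/762939453125.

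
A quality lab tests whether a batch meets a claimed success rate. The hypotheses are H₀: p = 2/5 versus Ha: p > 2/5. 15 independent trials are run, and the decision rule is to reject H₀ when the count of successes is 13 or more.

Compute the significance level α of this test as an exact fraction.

The Type I error probability is α = P(X ≥ 13) computed under H₀, where X ~ Binomial(15, 2/5).
Adding the binomial terms for j = 13 through 15 with p = 2/5 yields 8511488/30517578125.

8511488/30517578125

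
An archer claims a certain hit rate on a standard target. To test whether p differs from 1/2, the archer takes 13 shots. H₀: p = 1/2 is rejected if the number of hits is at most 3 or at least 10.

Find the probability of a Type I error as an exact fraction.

189/2048

The significance level is the null-hypothesis probability of the rejection region {≤3} ∪ {≥10}.
The two tails are symmetric, so α = 2·(1 + 13 + 78 + 286)/2^13 = 756/8192 = 189/2048.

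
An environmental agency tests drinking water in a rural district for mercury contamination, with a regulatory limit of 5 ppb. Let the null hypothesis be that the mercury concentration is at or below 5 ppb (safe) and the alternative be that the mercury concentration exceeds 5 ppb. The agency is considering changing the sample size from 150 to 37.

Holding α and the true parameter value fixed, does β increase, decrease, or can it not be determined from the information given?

With less data the test statistic is noisier; under Ha, more outcomes land inside the acceptance region.

It increases.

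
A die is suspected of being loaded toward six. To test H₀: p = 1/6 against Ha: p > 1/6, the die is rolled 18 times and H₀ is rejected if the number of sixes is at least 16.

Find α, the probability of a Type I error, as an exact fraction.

979/25389989167104

The Type I error probability is α = P(X ≥ 16) computed under H₀, where X ~ Binomial(18, 1/6).
P(X ≥ 16) = Σ_{j=16}^{18} C(18,j)·(1/6)^j·(5/6)^{18-j} = 979/25389989167104.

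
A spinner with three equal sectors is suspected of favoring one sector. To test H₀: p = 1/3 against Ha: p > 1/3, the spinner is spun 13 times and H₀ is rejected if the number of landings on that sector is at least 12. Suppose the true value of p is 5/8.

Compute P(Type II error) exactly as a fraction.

134753406597/137438953472

A Type II error is failing to reject when Ha holds: with p = 5/8, β = P(K ≤ 11).
Equivalently, β = 1 − P(K ≥ 12) = 134753406597/137438953472.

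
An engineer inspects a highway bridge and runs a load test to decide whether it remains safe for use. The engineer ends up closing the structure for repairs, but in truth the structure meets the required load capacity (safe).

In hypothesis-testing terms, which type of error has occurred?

The null hypothesis here is that the structure meets the required load capacity (safe).
'Closing the structure for repairs' corresponds to rejecting H₀.
H₀ was rejected but H₀ is true — a Type I error (false positive).

Type I error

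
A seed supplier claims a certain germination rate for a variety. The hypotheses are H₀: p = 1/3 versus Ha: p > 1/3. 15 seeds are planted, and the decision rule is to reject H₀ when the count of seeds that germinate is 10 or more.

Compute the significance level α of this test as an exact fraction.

122027/14348907

The Type I error probability is α = P(S ≥ 10) computed under H₀, where S ~ Binomial(15, 1/3).
P(S ≥ 10) = Σ_{j=10}^{15} C(15,j)·(1/3)^j·(2/3)^{15-j} = 122027/14348907.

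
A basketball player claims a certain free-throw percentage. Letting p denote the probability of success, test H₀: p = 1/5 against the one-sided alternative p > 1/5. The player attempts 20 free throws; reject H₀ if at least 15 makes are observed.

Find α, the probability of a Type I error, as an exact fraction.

Under H₀, Y ~ Binomial(20, 1/5), and α = P(Y ≥ 15).
P(Y ≥ 15) = Σ_{j=15}^{20} C(20,j)·(1/5)^j·(4/5)^{20-j} = 17192497/95367431640625.

17192497/95367431640625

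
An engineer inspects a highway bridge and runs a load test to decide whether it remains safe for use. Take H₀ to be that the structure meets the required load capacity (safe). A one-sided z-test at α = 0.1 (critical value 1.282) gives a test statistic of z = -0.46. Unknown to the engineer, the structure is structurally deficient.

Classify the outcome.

Since z = -0.46 ≤ z* = 1.282, H₀ is not rejected.
H₀ is false (actually the structure is structurally deficient).
Failing to reject a false H₀ is a Type II error.

Type II error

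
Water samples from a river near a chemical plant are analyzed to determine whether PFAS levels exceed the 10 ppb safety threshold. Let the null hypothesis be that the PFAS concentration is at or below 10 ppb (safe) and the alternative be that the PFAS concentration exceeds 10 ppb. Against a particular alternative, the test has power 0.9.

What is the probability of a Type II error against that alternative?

Power = 1 − β, so β = 1 − 0.9 = 0.1.

0.1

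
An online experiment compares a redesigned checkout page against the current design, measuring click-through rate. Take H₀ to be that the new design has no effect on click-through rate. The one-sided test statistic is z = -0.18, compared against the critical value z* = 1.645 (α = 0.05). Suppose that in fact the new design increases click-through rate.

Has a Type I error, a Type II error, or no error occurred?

Type II error

Since z = -0.18 ≤ z* = 1.645, H₀ is not rejected.
H₀ is false (actually the new design increases click-through rate).
Failing to reject a false H₀ is a Type II error.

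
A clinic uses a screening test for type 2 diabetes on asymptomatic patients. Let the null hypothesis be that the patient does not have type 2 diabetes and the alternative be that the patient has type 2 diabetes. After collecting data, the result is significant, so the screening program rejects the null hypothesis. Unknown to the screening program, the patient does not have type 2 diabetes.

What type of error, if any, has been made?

H₀ was rejected, but H₀ is actually true.
Rejecting a true null hypothesis is a Type I error (false positive).

Type I error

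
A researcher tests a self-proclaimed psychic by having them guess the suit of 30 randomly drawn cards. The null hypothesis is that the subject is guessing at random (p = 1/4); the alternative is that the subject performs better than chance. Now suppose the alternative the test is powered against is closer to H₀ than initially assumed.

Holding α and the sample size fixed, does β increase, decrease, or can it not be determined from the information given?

It increases.

When the true parameter is near the null value, the test has a harder time distinguishing Ha from H₀.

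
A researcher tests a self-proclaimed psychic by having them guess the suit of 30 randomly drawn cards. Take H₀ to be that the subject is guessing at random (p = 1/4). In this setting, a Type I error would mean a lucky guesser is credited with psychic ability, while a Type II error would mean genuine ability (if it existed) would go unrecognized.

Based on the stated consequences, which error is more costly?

The Type I consequence (a lucky guesser is credited with psychic ability) is more severe than the Type II consequence (genuine ability (if it existed) would go unrecognized).

Type I error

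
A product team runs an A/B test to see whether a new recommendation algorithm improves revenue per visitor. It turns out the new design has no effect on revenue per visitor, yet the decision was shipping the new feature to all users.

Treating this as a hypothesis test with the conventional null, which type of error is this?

Type I error

The null hypothesis here is that the new design has no effect on revenue per visitor.
'Shipping the new feature to all users' corresponds to rejecting H₀.
H₀ was rejected but H₀ is true — a Type I error (false positive).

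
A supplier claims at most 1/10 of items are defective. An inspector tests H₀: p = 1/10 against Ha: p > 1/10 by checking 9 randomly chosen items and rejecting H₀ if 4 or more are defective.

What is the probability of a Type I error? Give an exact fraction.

4165547/500000000

Under H₀, S ~ Binomial(9, 1/10); the Type I error rate is P(S ≥ 4).
Computing the lower-tail complement: 1 − 495834453/500000000 = 4165547/500000000.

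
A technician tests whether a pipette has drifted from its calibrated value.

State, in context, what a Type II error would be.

With the conventional null hypothesis that the instrument is correctly calibrated:
A Type II error is failing to reject H₀ when H₀ is false.
Here that means leaving the instrument in service when actually the instrument has drifted out of calibration.

A Type II error would mean concluding that the instrument is correctly calibrated (or at least failing to establish that the instrument has drifted out of calibration) when in fact the instrument has drifted out of calibration.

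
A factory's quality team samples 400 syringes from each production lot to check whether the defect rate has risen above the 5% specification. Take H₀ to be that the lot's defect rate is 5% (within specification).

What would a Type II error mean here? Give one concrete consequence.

A Type II error is failing to reject H₀ when H₀ is false.
Here that means accepting the lot and shipping it when actually the lot's defect rate exceeds 5%.

A Type II error would mean concluding that the lot's defect rate is 5% (within specification) (or at least failing to establish that the lot's defect rate exceeds 5%) when in fact the lot's defect rate exceeds 5%. Consequence: customers receive syringes with an unacceptably high defect rate.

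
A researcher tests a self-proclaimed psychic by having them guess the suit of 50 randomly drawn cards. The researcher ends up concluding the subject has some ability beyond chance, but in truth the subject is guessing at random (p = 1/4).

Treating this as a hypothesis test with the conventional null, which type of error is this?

The null hypothesis here is that the subject is guessing at random (p = 1/4).
'Concluding the subject has some ability beyond chance' corresponds to rejecting H₀.
H₀ was rejected but H₀ is true — a Type I error (false positive).

Type I error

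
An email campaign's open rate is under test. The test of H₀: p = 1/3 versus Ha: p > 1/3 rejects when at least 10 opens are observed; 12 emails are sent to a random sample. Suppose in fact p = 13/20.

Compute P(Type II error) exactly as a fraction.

695265215827749/819200000000000

β = P(fail to reject H₀ | Ha true) = P(K ≤ 9 | p = 13/20), K ~ Binomial(12, 13/20).
Equivalently, β = 1 − P(K ≥ 10) = 695265215827749/819200000000000.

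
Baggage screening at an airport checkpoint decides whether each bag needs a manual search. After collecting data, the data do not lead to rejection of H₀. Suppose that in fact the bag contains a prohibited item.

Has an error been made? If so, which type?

The conventional null hypothesis here is that the bag contains no prohibited items.
H₀ was not rejected, but H₀ is actually false.
Failing to reject a false null hypothesis is a Type II error (false negative).

Type II error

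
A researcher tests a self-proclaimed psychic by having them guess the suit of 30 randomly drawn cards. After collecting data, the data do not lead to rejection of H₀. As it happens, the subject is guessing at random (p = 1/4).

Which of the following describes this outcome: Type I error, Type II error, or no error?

No error — this is a correct decision.

The conventional null hypothesis here is that the subject is guessing at random (p = 1/4).
The test retained a true H₀ — the decision matches the true state.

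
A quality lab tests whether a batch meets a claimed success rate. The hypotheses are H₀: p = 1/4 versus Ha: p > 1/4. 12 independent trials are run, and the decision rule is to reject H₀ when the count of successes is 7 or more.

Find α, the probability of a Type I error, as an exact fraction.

119561/8388608

Under H₀, Y ~ Binomial(12, 1/4), and α = P(Y ≥ 7).
P(Y ≥ 7) = Σ_{j=7}^{12} C(12,j)·(1/4)^j·(3/4)^{12-j} = 119561/8388608.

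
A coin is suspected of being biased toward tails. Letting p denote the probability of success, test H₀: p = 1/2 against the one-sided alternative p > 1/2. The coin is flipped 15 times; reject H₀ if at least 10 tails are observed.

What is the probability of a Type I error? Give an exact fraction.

309/2048

The Type I error probability is α = P(Y ≥ 10) computed under H₀, where Y ~ Binomial(15, 1/2).
That's C(15,10) + C(15,11) + C(15,12) + C(15,13) + C(15,14) + C(15,15) over 2^15, i.e. (3003 + 1365 + 455 + 105 + 15 + 1)/32768 = 4944/32768 = 309/2048.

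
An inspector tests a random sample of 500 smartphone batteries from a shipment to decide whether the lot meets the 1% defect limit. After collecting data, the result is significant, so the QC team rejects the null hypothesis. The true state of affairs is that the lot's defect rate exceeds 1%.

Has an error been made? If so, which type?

The conventional null hypothesis here is that the lot's defect rate is 1% (within specification).
The test rejected a false H₀ — the decision matches the true state.

Neither — the decision is correct.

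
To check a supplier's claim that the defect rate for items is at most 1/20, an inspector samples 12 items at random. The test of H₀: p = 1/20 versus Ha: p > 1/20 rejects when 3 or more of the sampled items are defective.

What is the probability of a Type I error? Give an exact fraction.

16030320228069/819200000000000

Under H₀, X ~ Binomial(12, 1/20); the Type I error rate is P(X ≥ 3).
α = 1 − P(X ≤ 2) = 1 − 803169679771931/819200000000000 = 16030320228069/819200000000000.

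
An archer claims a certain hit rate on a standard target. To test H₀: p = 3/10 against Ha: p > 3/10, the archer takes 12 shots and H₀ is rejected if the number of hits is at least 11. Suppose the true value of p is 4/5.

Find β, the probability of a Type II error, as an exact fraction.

Under the alternative p = 4/5, K ~ Binomial(12, 4/5); β is the probability the test does not reject, P(K < 11).
Adding the binomial probabilities P(K=0)+…+P(K=10) at p = 4/5 gives 177031761/244140625.

177031761/244140625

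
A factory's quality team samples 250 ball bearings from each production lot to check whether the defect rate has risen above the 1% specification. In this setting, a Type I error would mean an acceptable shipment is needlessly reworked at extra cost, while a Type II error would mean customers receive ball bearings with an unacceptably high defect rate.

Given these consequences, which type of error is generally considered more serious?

The Type II consequence (customers receive ball bearings with an unacceptably high defect rate) is more severe than the Type I consequence (an acceptable shipment is needlessly reworked at extra cost).

Type II error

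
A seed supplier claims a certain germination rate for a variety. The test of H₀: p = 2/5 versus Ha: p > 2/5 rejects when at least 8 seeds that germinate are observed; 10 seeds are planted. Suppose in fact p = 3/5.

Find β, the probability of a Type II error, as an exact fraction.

A Type II error is failing to reject when Ha holds: with p = 3/5, β = P(Y ≤ 7).
Equivalently, β = 1 − P(Y ≥ 8) = 8131936/9765625.

8131936/9765625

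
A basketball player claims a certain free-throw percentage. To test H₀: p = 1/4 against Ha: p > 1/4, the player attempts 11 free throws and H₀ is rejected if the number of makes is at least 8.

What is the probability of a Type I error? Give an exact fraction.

The Type I error probability is α = P(S ≥ 8) computed under H₀, where S ~ Binomial(11, 1/4).
Summing C(11,j)(1/4)^j(3/4)^{11−j} for j = 8,…,11 gives 623/524288.

623/524288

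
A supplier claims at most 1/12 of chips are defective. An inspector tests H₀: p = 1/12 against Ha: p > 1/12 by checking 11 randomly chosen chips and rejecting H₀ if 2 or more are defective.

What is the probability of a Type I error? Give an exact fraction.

86192514733/371504185344

Under H₀, X ~ Binomial(11, 1/12); the Type I error rate is P(X ≥ 2).
Computing the lower-tail complement: 1 − 285311670611/371504185344 = 86192514733/371504185344.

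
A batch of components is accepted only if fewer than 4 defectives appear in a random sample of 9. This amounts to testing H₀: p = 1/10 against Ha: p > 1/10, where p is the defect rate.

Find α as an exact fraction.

α = P(reject H₀ | H₀ true) = P(K ≥ 4 | p = 1/10), K ~ Binomial(9, 1/10).
α = 1 − P(K ≤ 3) = 1 − 495834453/500000000 = 4165547/500000000.

4165547/500000000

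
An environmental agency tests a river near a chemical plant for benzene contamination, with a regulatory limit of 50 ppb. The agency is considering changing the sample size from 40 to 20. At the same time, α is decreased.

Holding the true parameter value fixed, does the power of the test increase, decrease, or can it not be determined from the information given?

Reducing n widens both sampling distributions, so the test has less ability to distinguish Ha from H₀. Tightening α shrinks the rejection region. When Ha holds, fewer sample outcomes clear the stricter threshold, so more fall in the acceptance region. Both changes push β in the same direction.
Since power = 1 − β and β increases, power decreases.

It decreases.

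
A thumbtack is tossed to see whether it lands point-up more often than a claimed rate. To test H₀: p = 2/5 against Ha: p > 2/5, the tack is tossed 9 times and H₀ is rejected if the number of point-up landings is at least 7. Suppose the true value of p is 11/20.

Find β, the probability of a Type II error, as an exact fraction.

54431799039/64000000000

Under the alternative p = 11/20, S ~ Binomial(9, 11/20); β is the probability the test does not reject, P(S < 7).
Equivalently, β = 1 − P(S ≥ 7) = 54431799039/64000000000.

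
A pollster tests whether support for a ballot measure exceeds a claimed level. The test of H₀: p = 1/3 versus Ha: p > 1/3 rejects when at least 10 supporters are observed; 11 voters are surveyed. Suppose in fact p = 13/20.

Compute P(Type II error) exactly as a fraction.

19239273573359/20480000000000

Under the alternative p = 13/20, X ~ Binomial(11, 13/20); β is the probability the test does not reject, P(X < 10).
Equivalently, β = 1 − P(X ≥ 10) = 19239273573359/20480000000000.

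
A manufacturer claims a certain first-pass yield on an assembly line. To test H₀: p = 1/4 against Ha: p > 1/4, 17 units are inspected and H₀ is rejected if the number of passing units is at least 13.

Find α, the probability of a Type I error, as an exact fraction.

The Type I error probability is α = P(S ≥ 13) computed under H₀, where S ~ Binomial(17, 1/4).
Adding the binomial terms for j = 13 through 17 with p = 1/4 yields 3319/268435456.

3319/268435456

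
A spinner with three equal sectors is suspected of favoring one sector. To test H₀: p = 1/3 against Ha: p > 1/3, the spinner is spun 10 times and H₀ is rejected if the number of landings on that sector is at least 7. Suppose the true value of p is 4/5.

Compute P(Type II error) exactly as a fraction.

1180409/9765625

A Type II error is failing to reject when Ha holds: with p = 4/5, β = P(X ≤ 6).
Equivalently, β = 1 − P(X ≥ 7) = 1180409/9765625.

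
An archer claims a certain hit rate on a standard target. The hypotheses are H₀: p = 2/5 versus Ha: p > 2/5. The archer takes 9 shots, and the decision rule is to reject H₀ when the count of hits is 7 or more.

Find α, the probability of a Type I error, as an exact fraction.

48896/1953125

Under H₀, S ~ Binomial(9, 2/5), and α = P(S ≥ 7).
Adding the binomial terms for j = 7 through 9 with p = 2/5 yields 48896/1953125.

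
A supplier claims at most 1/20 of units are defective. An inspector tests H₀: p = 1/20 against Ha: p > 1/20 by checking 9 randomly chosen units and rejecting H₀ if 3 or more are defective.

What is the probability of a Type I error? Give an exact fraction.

Under H₀, Y ~ Binomial(9, 1/20); the Type I error rate is P(Y ≥ 3).
α = 1 − P(Y ≤ 2) = 1 − 63464893469/64000000000 = 535106531/64000000000.

535106531/64000000000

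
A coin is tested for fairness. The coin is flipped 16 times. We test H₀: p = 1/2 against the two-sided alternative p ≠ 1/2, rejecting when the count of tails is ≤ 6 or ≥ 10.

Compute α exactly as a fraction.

Under H₀, K ~ Binomial(16, 1/2); α is the probability of landing in either tail, P(K ≤ 6) + P(K ≥ 10).
The two tails are symmetric, so α = 2·(1 + 16 + 120 + 560 + 1820 + 4368 + 8008)/2^16 = 29786/65536 = 14893/32768.

14893/32768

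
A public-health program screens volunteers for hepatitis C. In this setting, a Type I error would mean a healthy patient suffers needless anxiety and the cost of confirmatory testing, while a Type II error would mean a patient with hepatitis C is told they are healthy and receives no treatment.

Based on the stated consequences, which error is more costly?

The Type II consequence (a patient with hepatitis C is told they are healthy and receives no treatment) is more severe than the Type I consequence (a healthy patient suffers needless anxiety and the cost of confirmatory testing).

Type II error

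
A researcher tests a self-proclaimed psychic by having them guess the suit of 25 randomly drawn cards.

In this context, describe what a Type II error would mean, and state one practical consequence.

With the conventional null hypothesis that the subject is guessing at random (p = 1/4):
A Type II error is failing to reject H₀ when H₀ is false.
Here that means concluding there is no evidence of ability when actually the subject performs better than chance.

A Type II error would mean concluding that the subject is guessing at random (p = 1/4) (or at least failing to establish that the subject performs better than chance) when in fact the subject performs better than chance. Consequence: genuine ability (if it existed) would go unrecognized.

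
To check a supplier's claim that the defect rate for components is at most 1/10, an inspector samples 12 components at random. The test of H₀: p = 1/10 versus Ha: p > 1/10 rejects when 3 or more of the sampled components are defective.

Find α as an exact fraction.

α = P(reject H₀ | H₀ true) = P(Y ≥ 3 | p = 1/10), Y ~ Binomial(12, 1/10).
Via the complement, α = 1 − Σ_{j=0}^{2} C(12,j)(1/10)^j(9/10)^{12-j} = 22173995549/200000000000.

22173995549/200000000000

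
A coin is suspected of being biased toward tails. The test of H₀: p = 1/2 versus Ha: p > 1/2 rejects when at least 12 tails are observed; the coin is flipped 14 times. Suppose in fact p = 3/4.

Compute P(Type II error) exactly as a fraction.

96485417/134217728

Under the alternative p = 3/4, Y ~ Binomial(14, 3/4); β is the probability the test does not reject, P(Y < 12).
Equivalently, β = 1 − P(Y ≥ 12) = 96485417/134217728.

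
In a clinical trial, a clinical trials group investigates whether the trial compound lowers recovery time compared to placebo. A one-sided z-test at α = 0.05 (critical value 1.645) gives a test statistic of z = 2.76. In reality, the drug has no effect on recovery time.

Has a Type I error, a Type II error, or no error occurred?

The conventional null hypothesis is that the drug has no effect on recovery time.
Since z = 2.76 > z* = 1.645, H₀ is rejected.
H₀ is true (actually the drug has no effect on recovery time).
Rejecting a true H₀ is a Type I error.

Type I error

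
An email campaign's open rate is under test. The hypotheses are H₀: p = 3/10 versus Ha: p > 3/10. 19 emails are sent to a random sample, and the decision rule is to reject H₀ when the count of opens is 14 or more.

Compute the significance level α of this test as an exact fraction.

The Type I error probability is α = P(X ≥ 14) computed under H₀, where X ~ Binomial(19, 3/10).
Adding the binomial terms for j = 14 through 19 with p = 3/10 yields 135465146856693/1250000000000000000.

135465146856693/1250000000000000000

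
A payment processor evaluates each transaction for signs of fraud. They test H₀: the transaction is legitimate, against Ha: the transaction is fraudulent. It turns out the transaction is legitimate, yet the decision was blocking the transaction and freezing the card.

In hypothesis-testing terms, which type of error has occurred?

'Blocking the transaction and freezing the card' corresponds to rejecting H₀.
H₀ was rejected but H₀ is true — a Type I error (false positive).

Type I error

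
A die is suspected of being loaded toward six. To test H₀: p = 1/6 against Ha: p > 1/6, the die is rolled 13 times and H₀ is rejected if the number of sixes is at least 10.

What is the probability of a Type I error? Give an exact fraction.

18883/6530347008

The Type I error probability is α = P(X ≥ 10) computed under H₀, where X ~ Binomial(13, 1/6).
Adding the binomial terms for j = 10 through 13 with p = 1/6 yields 18883/6530347008.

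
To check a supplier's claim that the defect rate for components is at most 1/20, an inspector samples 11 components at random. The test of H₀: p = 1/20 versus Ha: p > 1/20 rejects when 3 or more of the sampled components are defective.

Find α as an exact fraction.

4992302221/327680000000

Under H₀, Y ~ Binomial(11, 1/20); the Type I error rate is P(Y ≥ 3).
Computing the lower-tail complement: 1 − 322687697779/327680000000 = 4992302221/327680000000.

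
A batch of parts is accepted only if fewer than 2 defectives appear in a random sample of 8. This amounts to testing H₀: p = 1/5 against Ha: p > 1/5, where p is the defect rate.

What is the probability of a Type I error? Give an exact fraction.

194017/390625

α = P(reject H₀ | H₀ true) = P(S ≥ 2 | p = 1/5), S ~ Binomial(8, 1/5).
Computing the lower-tail complement: 1 − 196608/390625 = 194017/390625.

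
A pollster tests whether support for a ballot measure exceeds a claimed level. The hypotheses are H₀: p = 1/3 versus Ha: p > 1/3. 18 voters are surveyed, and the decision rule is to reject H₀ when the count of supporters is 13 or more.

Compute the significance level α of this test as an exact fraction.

α = P(reject H₀ | H₀ true) = P(Y ≥ 13 | p = 1/3), with Y ~ Binomial(18, 1/3).
P(Y ≥ 13) = Σ_{j=13}^{18} C(18,j)·(1/3)^j·(2/3)^{18-j} = 330313/387420489.

330313/387420489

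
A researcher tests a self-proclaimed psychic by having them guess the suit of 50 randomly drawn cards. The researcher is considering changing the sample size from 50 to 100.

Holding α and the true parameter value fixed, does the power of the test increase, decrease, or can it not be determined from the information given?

It increases.

A larger sample reduces the standard error, pulling the sampling distribution under Ha further from the non-rejection region.
Since power = 1 − β and β decreases, power increases.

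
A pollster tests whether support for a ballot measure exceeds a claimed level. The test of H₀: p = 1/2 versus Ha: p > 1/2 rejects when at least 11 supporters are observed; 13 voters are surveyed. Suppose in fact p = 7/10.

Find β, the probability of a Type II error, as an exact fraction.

Under the alternative p = 7/10, S ~ Binomial(13, 7/10); β is the probability the test does not reject, P(S < 11).
Summing C(13,j)·(7/10)^j·(3/10)^{13-j} for j = 0..10 gives 7788298257/9765625000.

7788298257/9765625000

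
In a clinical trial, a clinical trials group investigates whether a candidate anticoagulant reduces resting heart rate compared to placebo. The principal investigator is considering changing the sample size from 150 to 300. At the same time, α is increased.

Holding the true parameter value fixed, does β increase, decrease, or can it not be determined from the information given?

A larger sample reduces the standard error, pulling the sampling distribution under Ha further from the non-rejection region. A larger α widens the rejection region, so when the alternative is true more outcomes lead to rejection — failing to reject becomes less likely. Both changes push β in the same direction.

It decreases.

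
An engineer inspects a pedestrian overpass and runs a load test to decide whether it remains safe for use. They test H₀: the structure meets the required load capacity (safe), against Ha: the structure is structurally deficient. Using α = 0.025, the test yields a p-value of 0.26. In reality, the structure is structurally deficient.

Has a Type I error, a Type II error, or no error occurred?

Since p = 0.26 ≥ α = 0.025, H₀ is not rejected.
H₀ is false (actually the structure is structurally deficient).
Failing to reject a false H₀ is a Type II error.

Type II error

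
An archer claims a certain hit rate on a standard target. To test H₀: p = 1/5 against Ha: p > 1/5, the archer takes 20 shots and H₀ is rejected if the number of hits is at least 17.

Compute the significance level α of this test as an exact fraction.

α = P(reject H₀ | H₀ true) = P(S ≥ 17 | p = 1/5), with S ~ Binomial(20, 1/5).
Adding the binomial terms for j = 17 through 20 with p = 1/5 yields 76081/95367431640625.

76081/95367431640625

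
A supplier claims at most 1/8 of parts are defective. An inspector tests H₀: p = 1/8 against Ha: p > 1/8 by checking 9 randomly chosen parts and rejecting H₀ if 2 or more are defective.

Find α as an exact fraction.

2623807/8388608

α = P(reject H₀ | H₀ true) = P(X ≥ 2 | p = 1/8), X ~ Binomial(9, 1/8).
Via the complement, α = 1 − Σ_{j=0}^{1} C(9,j)(1/8)^j(7/8)^{9-j} = 2623807/8388608.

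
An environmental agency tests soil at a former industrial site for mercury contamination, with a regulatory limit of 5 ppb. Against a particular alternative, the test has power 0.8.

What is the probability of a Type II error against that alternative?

Power = 1 − β, so β = 1 − 0.8 = 0.2.

0.2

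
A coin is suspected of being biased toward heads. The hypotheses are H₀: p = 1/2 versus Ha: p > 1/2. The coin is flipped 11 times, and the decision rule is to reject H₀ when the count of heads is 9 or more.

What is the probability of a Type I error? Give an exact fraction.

Under H₀, Y ~ Binomial(11, 1/2), and α = P(Y ≥ 9).
That's C(11,9) + C(11,10) + C(11,11) over 2^11, i.e. (55 + 11 + 1)/2048 = 67/2048.

67/2048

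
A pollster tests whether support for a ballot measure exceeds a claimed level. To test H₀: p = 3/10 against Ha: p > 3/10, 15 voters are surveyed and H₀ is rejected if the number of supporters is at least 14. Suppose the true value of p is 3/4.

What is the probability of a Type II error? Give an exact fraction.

493824191/536870912

A Type II error is failing to reject when Ha holds: with p = 3/4, β = P(S ≤ 13).
Summing C(15,j)·(3/4)^j·(1/4)^{15-j} for j = 0..13 gives 493824191/536870912.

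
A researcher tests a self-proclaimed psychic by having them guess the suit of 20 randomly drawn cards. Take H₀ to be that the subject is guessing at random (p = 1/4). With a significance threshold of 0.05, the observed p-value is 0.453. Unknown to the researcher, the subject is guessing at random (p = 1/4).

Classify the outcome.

No error — this is a correct decision.

Since p = 0.453 ≥ α = 0.05, H₀ is not rejected.
H₀ is true (actually the subject is guessing at random (p = 1/4)).
The decision matches the true state — no error.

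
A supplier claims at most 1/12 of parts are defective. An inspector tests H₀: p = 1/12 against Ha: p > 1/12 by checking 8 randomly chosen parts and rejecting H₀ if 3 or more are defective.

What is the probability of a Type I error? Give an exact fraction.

3373913/143327232

The significance level is the probability, assuming p = 1/12, of seeing 3 or more defectives in 8 draws.
Via the complement, α = 1 − Σ_{j=0}^{2} C(8,j)(1/12)^j(11/12)^{8-j} = 3373913/143327232.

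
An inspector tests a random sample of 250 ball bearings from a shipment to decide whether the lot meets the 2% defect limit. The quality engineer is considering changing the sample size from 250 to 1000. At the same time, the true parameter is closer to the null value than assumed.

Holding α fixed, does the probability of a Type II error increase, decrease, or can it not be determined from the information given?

Cannot be determined from the information given.

The first change alone would make β decrease; the second alone would make β increase. Which effect dominates depends on the magnitudes, which are not given.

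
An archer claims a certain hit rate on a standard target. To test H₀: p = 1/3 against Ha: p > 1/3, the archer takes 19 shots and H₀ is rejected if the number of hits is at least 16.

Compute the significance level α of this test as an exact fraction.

Under H₀, S ~ Binomial(19, 1/3), and α = P(S ≥ 16).
Adding the binomial terms for j = 16 through 19 with p = 1/3 yields 2825/387420489.

2825/387420489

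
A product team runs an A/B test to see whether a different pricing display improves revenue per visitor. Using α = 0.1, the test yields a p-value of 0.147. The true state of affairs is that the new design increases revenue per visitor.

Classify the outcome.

Type II error

The conventional null hypothesis is that the new design has no effect on revenue per visitor.
Since p = 0.147 ≥ α = 0.1, H₀ is not rejected.
H₀ is false (actually the new design increases revenue per visitor).
Failing to reject a false H₀ is a Type II error.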